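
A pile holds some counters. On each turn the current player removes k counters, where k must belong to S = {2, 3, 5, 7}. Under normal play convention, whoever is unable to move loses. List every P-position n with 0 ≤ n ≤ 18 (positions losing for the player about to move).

G(0) = 0
G(1) = mex{} = 0
G(2) = mex{0} = 1
G(3) = mex{0,0} = 1
G(4) = mex{1,0} = 2
G(5) = mex{1,1,0} = 2
G(6) = mex{2,1,0} = 3
G(7) = mex{2,2,1,0} = 3
G(8) = mex{3,2,1,0} = 4
G(9) = mex{3,3,2,1} = 0
G(10) = mex{4,3,2,1} = 0
G(11) = mex{0,4,3,2} = 1
G(12) = mex{0,0,3,2} = 1
G(13) = mex{1,0,4,3} = 2
G(14) = mex{1,1,0,3} = 2
G(15) = mex{2,1,0,4} = 3
G(16) = mex{2,2,1,0} = 3
G(17) = mex{3,2,1,0} = 4
G(18) = mex{3,3,2,1} = 0
P-positions are exactly the n with G(n) = 0.

0, 1, 9, 10, 18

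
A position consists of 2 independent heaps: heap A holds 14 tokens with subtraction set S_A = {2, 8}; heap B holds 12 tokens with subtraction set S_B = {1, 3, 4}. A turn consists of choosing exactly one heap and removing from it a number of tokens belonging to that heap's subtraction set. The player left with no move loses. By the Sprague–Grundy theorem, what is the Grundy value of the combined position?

Heap A, S = {2, 8}:
G(0) = 0
G(1) = mex{} = 0
G(2) = mex{0} = 1
G(3) = mex{0} = 1
G(4) = mex{1} = 0
G(5) = mex{1} = 0
G(6) = mex{0} = 1
G(7) = mex{0} = 1
G(8) = mex{1,0} = 2
G(9) = mex{1,0} = 2
G(10) = mex{2,1} = 0
G(11) = mex{2,1} = 0
G(12) = mex{0,0} = 1
G(13) = mex{0,0} = 1
G(14) = mex{1,1} = 0
G_A(14) = 0.
Heap B, S = {1, 3, 4}:
G(0) = 0
G(1) = mex{0} = 1
G(2) = mex{1} = 0
G(3) = mex{0,0} = 1
G(4) = mex{1,1,0} = 2
G(5) = mex{2,0,1} = 3
G(6) = mex{3,1,0} = 2
G(7) = mex{2,2,1} = 0
G(8) = mex{0,3,2} = 1
G(9) = mex{1,2,3} = 0
G(10) = mex{0,0,2} = 1
G(11) = mex{1,1,0} = 2
G(12) = mex{2,0,1} = 3
G_B(12) = 3.
Combined Grundy value = 0 ⊕ 3 = 3.

3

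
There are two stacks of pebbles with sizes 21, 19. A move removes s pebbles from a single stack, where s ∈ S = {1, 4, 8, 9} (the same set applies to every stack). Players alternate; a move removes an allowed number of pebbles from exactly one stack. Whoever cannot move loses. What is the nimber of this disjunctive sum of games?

2

All stacks use S = {1, 4, 8, 9}:
n :  0  1  2  3  4  5  6  7  8  9 10 11 12 13 14 15 16 17 18 19 20 21
G :  0  1  0  1  2  0  1  0  1  2  3  2  0  1  2  3  2  0  1  0  1  2
Stack A: G(21) = 2.
Stack B: G(19) = 0.
Combined Grundy value = 2 ⊕ 0 = 2.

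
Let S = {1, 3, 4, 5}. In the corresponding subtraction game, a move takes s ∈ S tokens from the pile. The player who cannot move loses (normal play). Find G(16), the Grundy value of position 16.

0

G(0) = 0
G(1) = mex{0} = 1
G(2) = mex{1} = 0
G(3) = mex{0,0} = 1
G(4) = mex{1,1,0} = 2
G(5) = mex{2,0,1,0} = 3
G(6) = mex{3,1,0,1} = 2
G(7) = mex{2,2,1,0} = 3
G(8) = mex{3,3,2,1} = 0
G(9) = mex{0,2,3,2} = 1
G(10) = mex{1,3,2,3} = 0
G(11) = mex{0,0,3,2} = 1
G(12) = mex{1,1,0,3} = 2
G(13) = mex{2,0,1,0} = 3
G(14) = mex{3,1,0,1} = 2
G(15) = mex{2,2,1,0} = 3
G(16) = mex{3,3,2,1} = 0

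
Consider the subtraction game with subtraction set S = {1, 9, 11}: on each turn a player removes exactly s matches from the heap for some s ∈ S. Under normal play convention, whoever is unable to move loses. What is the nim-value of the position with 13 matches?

1

n :  0  1  2  3  4  5  6  7  8  9 10 11 12 13
G :  0  1  0  1  0  1  0  1  0  1  0  1  0  1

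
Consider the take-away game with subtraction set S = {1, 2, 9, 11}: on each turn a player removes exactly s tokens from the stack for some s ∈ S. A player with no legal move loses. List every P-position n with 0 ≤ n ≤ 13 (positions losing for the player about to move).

0, 3, 6, 10, 13

n :  0  1  2  3  4  5  6  7  8  9 10 11 12 13
G :  0  1  2  0  1  2  0  1  2  3  0  1  2  0
P-positions are exactly the n with G(n) = 0.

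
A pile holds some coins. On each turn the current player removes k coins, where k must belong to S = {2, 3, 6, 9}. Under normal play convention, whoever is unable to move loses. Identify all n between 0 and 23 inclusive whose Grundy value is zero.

G(0) = 0
G(1) = mex{} = 0
G(2) = mex{0} = 1
G(3) = mex{0,0} = 1
G(4) = mex{1,0} = 2
G(5) = mex{1,1} = 0
G(6) = mex{2,1,0} = 3
G(7) = mex{0,2,0} = 1
G(8) = mex{3,0,1} = 2
G(9) = mex{1,3,1,0} = 2
G(10) = mex{2,1,2,0} = 3
G(11) = mex{2,2,0,1} = 3
G(12) = mex{3,2,3,1} = 0
G(13) = mex{3,3,1,2} = 0
G(14) = mex{0,3,2,0} = 1
G(15) = mex{0,0,2,3} = 1
G(16) = mex{1,0,3,1} = 2
G(17) = mex{1,1,3,2} = 0
G(18) = mex{2,1,0,2} = 3
G(19) = mex{0,2,0,3} = 1
G(20) = mex{3,0,1,3} = 2
G(21) = mex{1,3,1,0} = 2
G(22) = mex{2,1,2,0} = 3
G(23) = mex{2,2,0,1} = 3
P-positions are exactly the n with G(n) = 0.

0, 1, 5, 12, 13, 17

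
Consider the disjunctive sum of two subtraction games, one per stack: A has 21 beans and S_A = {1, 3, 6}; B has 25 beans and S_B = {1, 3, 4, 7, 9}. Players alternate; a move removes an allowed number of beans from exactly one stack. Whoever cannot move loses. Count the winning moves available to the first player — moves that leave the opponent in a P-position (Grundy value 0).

0

Stack A, S = {1, 3, 6}:
G(0) = 0
G(1) = mex{0} = 1
G(2) = mex{1} = 0
G(3) = mex{0,0} = 1
G(4) = mex{1,1} = 0
G(5) = mex{0,0} = 1
G(6) = mex{1,1,0} = 2
G(7) = mex{2,0,1} = 3
G(8) = mex{3,1,0} = 2
G(9) = mex{2,2,1} = 0
G(10) = mex{0,3,0} = 1
G(11) = mex{1,2,1} = 0
G(12) = mex{0,0,2} = 1
G(13) = mex{1,1,3} = 0
G(14) = mex{0,0,2} = 1
G(15) = mex{1,1,0} = 2
G(16) = mex{2,0,1} = 3
G(17) = mex{3,1,0} = 2
G(18) = mex{2,2,1} = 0
G(19) = mex{0,3,0} = 1
G(20) = mex{1,2,1} = 0
G(21) = mex{0,0,2} = 1
G_A(21) = 1.
Stack B, S = {1, 3, 4, 7, 9}:
n :  0  1  2  3  4  5  6  7  8  9 10 11 12 13 14 15 16 17 18 19 20 21 22 23 24 25
G :  0  1  0  1  2  3  2  3  0  1  0  1  2  3  2  3  0  1  0  1  2  3  2  3  0  1
G_B(25) = 1.
Combined Grundy value = 1 ⊕ 1 = 0.
A winning move leaves total XOR = 0, i.e. changes one component's Grundy value g to g ⊕ X where X is the current total.
Stack A: target g' = 1⊕0 = 1, but every legal move changes the Grundy value (mex property), so 0 moves.
Stack B: target g' = 1⊕0 = 1, but every legal move changes the Grundy value (mex property), so 0 moves.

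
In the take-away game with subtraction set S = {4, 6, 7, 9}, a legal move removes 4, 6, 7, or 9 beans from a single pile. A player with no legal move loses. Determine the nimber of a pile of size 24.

n :  0  1  2  3  4  5  6  7  8  9 10 11 12 13 14 15 16 17 18 19 20 21 22 23 24
G :  0  0  0  0  1  1  1  1  2  2  2  2  3  0  0  0  0  1  1  1  1  2  2  2  2

2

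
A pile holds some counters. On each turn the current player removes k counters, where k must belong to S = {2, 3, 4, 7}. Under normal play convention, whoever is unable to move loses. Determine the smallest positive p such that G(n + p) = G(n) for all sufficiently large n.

G(0) = 0
G(1) = mex{} = 0
G(2) = mex{0} = 1
G(3) = mex{0,0} = 1
G(4) = mex{1,0,0} = 2
G(5) = mex{1,1,0} = 2
G(6) = mex{2,1,1} = 0
G(7) = mex{2,2,1,0} = 3
G(8) = mex{0,2,2,0} = 1
G(9) = mex{3,0,2,1} = 4
G(10) = mex{1,3,0,1} = 2
G(11) = mex{4,1,3,2} = 0
G(12) = mex{2,4,1,2} = 0
G(13) = mex{0,2,4,0} = 1
G(14) = mex{0,0,2,3} = 1
G(15) = mex{1,0,0,1} = 2
G(16) = mex{1,1,0,4} = 2
G(17) = mex{2,1,1,2} = 0
G(18) = mex{2,2,1,0} = 3
G(19) = mex{0,2,2,0} = 1
G(20) = mex{3,0,2,1} = 4
G(21) = mex{1,3,0,1} = 2
G(22) = mex{4,1,3,2} = 0
G(23) = mex{2,4,1,2} = 0
G(n+11) = G(n) holds for n = 0,…,6 (a full window of length max(S) = 7), so the sequence is purely periodic with period 11.

11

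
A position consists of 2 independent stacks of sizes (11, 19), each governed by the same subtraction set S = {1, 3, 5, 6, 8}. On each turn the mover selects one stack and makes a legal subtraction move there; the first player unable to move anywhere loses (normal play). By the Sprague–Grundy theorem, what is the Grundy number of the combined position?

All stacks use S = {1, 3, 5, 6, 8}:
G(0) = 0
G(1) = mex{0} = 1
G(2) = mex{1} = 0
G(3) = mex{0,0} = 1
G(4) = mex{1,1} = 0
G(5) = mex{0,0,0} = 1
G(6) = mex{1,1,1,0} = 2
G(7) = mex{2,0,0,1} = 3
G(8) = mex{3,1,1,0,0} = 2
G(9) = mex{2,2,0,1,1} = 3
G(10) = mex{3,3,1,0,0} = 2
G(11) = mex{2,2,2,1,1} = 0
G(12) = mex{0,3,3,2,0} = 1
G(13) = mex{1,2,2,3,1} = 0
G(14) = mex{0,0,3,2,2} = 1
G(15) = mex{1,1,2,3,3} = 0
G(16) = mex{0,0,0,2,2} = 1
G(17) = mex{1,1,1,0,3} = 2
G(18) = mex{2,0,0,1,2} = 3
G(19) = mex{3,1,1,0,0} = 2
Stack A: G(11) = 0.
Stack B: G(19) = 2.
Combined Grundy value = 0 ⊕ 2 = 2.

2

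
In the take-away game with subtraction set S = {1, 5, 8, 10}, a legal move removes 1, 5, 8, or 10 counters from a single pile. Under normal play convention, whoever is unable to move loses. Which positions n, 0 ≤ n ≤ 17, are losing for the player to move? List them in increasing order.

0, 2, 4, 6, 13, 15, 17

n :  0  1  2  3  4  5  6  7  8  9 10 11 12 13 14 15 16 17
G :  0  1  0  1  0  1  0  1  2  3  2  3  2  0  1  0  1  0
P-positions are exactly the n with G(n) = 0.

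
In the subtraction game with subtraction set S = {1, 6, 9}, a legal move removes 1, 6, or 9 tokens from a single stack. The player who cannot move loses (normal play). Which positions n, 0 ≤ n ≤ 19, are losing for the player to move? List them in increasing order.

0, 2, 4, 7, 12, 14, 17, 19

n :  0  1  2  3  4  5  6  7  8  9 10 11 12 13 14 15 16 17 18 19
G :  0  1  0  1  0  1  2  0  1  2  3  2  0  1  0  1  2  0  1  0
P-positions are exactly the n with G(n) = 0.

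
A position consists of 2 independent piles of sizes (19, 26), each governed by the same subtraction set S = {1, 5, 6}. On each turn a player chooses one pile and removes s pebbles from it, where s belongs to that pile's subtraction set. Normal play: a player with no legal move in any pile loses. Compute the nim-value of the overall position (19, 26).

2

All piles use S = {1, 5, 6}:
n :  0  1  2  3  4  5  6  7  8  9 10 11 12 13 14 15 16 17 18 19 20 21 22 23 24 25 26
G :  0  1  0  1  0  1  2  3  2  3  2  0  1  0  1  0  1  2  3  2  3  2  0  1  0  1  0
Pile A: G(19) = 2.
Pile B: G(26) = 0.
Combined Grundy value = 2 ⊕ 0 = 2.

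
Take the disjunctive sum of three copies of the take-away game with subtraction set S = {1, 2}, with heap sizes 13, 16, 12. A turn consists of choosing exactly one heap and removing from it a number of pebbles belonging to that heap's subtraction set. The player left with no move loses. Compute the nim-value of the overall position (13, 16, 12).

All heaps use S = {1, 2}:
n :  0  1  2  3  4  5  6  7  8  9 10 11 12 13 14 15 16
G :  0  1  2  0  1  2  0  1  2  0  1  2  0  1  2  0  1
Heap A: G(13) = 1.
Heap B: G(16) = 1.
Heap C: G(12) = 0.
Combined Grundy value = 1 ⊕ 1 ⊕ 0 = 0.

0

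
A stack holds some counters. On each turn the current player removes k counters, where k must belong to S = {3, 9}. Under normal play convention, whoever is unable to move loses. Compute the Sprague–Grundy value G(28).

1

n :  0  1  2  3  4  5  6  7  8  9 10 11 12 13 14 15 16 17 18 19 20 21 22 23 24 25 26 27 28
G :  0  0  0  1  1  1  0  0  0  1  1  1  0  0  0  1  1  1  0  0  0  1  1  1  0  0  0  1  1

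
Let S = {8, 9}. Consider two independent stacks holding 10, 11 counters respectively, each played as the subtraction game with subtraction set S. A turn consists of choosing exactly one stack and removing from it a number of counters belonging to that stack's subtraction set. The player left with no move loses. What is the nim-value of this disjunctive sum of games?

0

All stacks use S = {8, 9}:
n :  0  1  2  3  4  5  6  7  8  9 10 11
G :  0  0  0  0  0  0  0  0  1  1  1  1
Stack A: G(10) = 1.
Stack B: G(11) = 1.
Combined Grundy value = 1 ⊕ 1 = 0.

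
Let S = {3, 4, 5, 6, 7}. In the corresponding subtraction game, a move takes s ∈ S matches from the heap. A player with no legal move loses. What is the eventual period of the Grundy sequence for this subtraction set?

10

G(0) = 0
G(1) = mex{} = 0
G(2) = mex{} = 0
G(3) = mex{0} = 1
G(4) = mex{0,0} = 1
G(5) = mex{0,0,0} = 1
G(6) = mex{1,0,0,0} = 2
G(7) = mex{1,1,0,0,0} = 2
G(8) = mex{1,1,1,0,0} = 2
G(9) = mex{2,1,1,1,0} = 3
G(10) = mex{2,2,1,1,1} = 0
G(11) = mex{2,2,2,1,1} = 0
G(12) = mex{3,2,2,2,1} = 0
G(13) = mex{0,3,2,2,2} = 1
G(14) = mex{0,0,3,2,2} = 1
G(15) = mex{0,0,0,3,2} = 1
G(16) = mex{1,0,0,0,3} = 2
G(17) = mex{1,1,0,0,0} = 2
G(18) = mex{1,1,1,0,0} = 2
G(19) = mex{2,1,1,1,0} = 3
G(20) = mex{2,2,1,1,1} = 0
G(21) = mex{2,2,2,1,1} = 0
G(n+10) = G(n) holds for n = 0,…,6 (a full window of length max(S) = 7), so the sequence is purely periodic with period 10.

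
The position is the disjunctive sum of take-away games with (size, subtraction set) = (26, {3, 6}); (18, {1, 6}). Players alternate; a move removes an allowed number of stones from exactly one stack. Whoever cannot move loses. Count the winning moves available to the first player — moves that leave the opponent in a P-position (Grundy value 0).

Stack A, S = {3, 6}:
G(0) = 0
G(1) = mex{} = 0
G(2) = mex{} = 0
G(3) = mex{0} = 1
G(4) = mex{0} = 1
G(5) = mex{0} = 1
G(6) = mex{1,0} = 2
G(7) = mex{1,0} = 2
G(8) = mex{1,0} = 2
G(9) = mex{2,1} = 0
G(10) = mex{2,1} = 0
G(11) = mex{2,1} = 0
G(12) = mex{0,2} = 1
G(13) = mex{0,2} = 1
G(14) = mex{0,2} = 1
G(15) = mex{1,0} = 2
G(16) = mex{1,0} = 2
G(17) = mex{1,0} = 2
G(18) = mex{2,1} = 0
G(19) = mex{2,1} = 0
G(20) = mex{2,1} = 0
G(21) = mex{0,2} = 1
G(22) = mex{0,2} = 1
G(23) = mex{0,2} = 1
G(24) = mex{1,0} = 2
G(25) = mex{1,0} = 2
G(26) = mex{1,0} = 2
G_A(26) = 2.
Stack B, S = {1, 6}:
G(0) = 0
G(1) = mex{0} = 1
G(2) = mex{1} = 0
G(3) = mex{0} = 1
G(4) = mex{1} = 0
G(5) = mex{0} = 1
G(6) = mex{1,0} = 2
G(7) = mex{2,1} = 0
G(8) = mex{0,0} = 1
G(9) = mex{1,1} = 0
G(10) = mex{0,0} = 1
G(11) = mex{1,1} = 0
G(12) = mex{0,2} = 1
G(13) = mex{1,0} = 2
G(14) = mex{2,1} = 0
G(15) = mex{0,0} = 1
G(16) = mex{1,1} = 0
G(17) = mex{0,0} = 1
G(18) = mex{1,1} = 0
G_B(18) = 0.
Combined Grundy value = 2 ⊕ 0 = 2.
A winning move leaves total XOR = 0, i.e. changes one component's Grundy value g to g ⊕ X where X is the current total.
Stack A: need g' = 2⊕2 = 0. Options: 26−3→G=1, 26−6→G=0. Hits: 1.
Stack B: need g' = 0⊕2 = 2. Options: 18−1→G=1, 18−6→G=1. Hits: 0.

1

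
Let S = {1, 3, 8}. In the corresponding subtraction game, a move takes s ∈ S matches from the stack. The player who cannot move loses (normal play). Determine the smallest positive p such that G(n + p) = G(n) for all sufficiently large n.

11

G(0) = 0
G(1) = mex{0} = 1
G(2) = mex{1} = 0
G(3) = mex{0,0} = 1
G(4) = mex{1,1} = 0
G(5) = mex{0,0} = 1
G(6) = mex{1,1} = 0
G(7) = mex{0,0} = 1
G(8) = mex{1,1,0} = 2
G(9) = mex{2,0,1} = 3
G(10) = mex{3,1,0} = 2
G(11) = mex{2,2,1} = 0
G(12) = mex{0,3,0} = 1
G(13) = mex{1,2,1} = 0
G(14) = mex{0,0,0} = 1
G(15) = mex{1,1,1} = 0
G(16) = mex{0,0,2} = 1
G(17) = mex{1,1,3} = 0
G(18) = mex{0,0,2} = 1
G(19) = mex{1,1,0} = 2
G(20) = mex{2,0,1} = 3
G(21) = mex{3,1,0} = 2
G(22) = mex{2,2,1} = 0
G(23) = mex{0,3,0} = 1
G(n+11) = G(n) holds for n = 0,…,7 (a full window of length max(S) = 8), so the sequence is purely periodic with period 11.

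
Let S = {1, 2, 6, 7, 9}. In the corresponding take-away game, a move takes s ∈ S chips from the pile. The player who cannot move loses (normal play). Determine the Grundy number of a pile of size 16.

n :  0  1  2  3  4  5  6  7  8  9 10 11 12 13 14 15 16
G :  0  1  2  0  1  2  3  4  0  1  2  0  1  2  3  4  0

0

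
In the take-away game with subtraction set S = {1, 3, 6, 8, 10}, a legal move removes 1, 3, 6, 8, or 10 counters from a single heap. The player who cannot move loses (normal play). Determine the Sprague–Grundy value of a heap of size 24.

2

n :  0  1  2  3  4  5  6  7  8  9 10 11 12 13 14 15 16 17 18 19 20 21 22 23 24
G :  0  1  0  1  0  1  2  3  2  0  1  0  1  0  1  2  3  2  0  1  0  1  0  1  2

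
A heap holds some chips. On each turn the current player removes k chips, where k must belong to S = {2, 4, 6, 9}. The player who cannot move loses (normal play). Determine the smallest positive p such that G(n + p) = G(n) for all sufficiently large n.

8

n :  0  1  2  3  4  5  6  7  8  9 10 11 12 13 14 15 16 17 18 19 20 21 22 23 24 25 26 27 28
G :  0  0  1  1  2  2  3  3  0  4  1  0  2  1  3  2  0  3  1  0  2  1  3  2  0  3  1  0  2
From n = 10 onward G(n+8) = G(n); since this holds over max(S) = 9 consecutive positions the period is 8 (pre-period 10).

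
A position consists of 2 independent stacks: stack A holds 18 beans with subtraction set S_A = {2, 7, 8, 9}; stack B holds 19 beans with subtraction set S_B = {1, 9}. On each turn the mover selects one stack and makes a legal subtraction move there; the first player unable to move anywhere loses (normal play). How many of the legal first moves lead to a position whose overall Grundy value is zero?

0

Stack A, S = {2, 7, 8, 9}:
G(0) = 0
G(1) = mex{} = 0
G(2) = mex{0} = 1
G(3) = mex{0} = 1
G(4) = mex{1} = 0
G(5) = mex{1} = 0
G(6) = mex{0} = 1
G(7) = mex{0,0} = 1
G(8) = mex{1,0,0} = 2
G(9) = mex{1,1,0,0} = 2
G(10) = mex{2,1,1,0} = 3
G(11) = mex{2,0,1,1} = 3
G(12) = mex{3,0,0,1} = 2
G(13) = mex{3,1,0,0} = 2
G(14) = mex{2,1,1,0} = 3
G(15) = mex{2,2,1,1} = 0
G(16) = mex{3,2,2,1} = 0
G(17) = mex{0,3,2,2} = 1
G(18) = mex{0,3,3,2} = 1
G_A(18) = 1.
Stack B, S = {1, 9}:
n :  0  1  2  3  4  5  6  7  8  9 10 11 12 13 14 15 16 17 18 19
G :  0  1  0  1  0  1  0  1  0  1  0  1  0  1  0  1  0  1  0  1
G_B(19) = 1.
Combined Grundy value = 1 ⊕ 1 = 0.
A winning move leaves total XOR = 0, i.e. changes one component's Grundy value g to g ⊕ X where X is the current total.
Stack A: target g' = 1⊕0 = 1, but every legal move changes the Grundy value (mex property), so 0 moves.
Stack B: target g' = 1⊕0 = 1, but every legal move changes the Grundy value (mex property), so 0 moves.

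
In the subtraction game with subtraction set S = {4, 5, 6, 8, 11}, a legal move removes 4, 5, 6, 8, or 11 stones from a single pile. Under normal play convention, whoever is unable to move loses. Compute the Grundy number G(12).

G(0) = 0
G(1) = mex{} = 0
G(2) = mex{} = 0
G(3) = mex{} = 0
G(4) = mex{0} = 1
G(5) = mex{0,0} = 1
G(6) = mex{0,0,0} = 1
G(7) = mex{0,0,0} = 1
G(8) = mex{1,0,0,0} = 2
G(9) = mex{1,1,0,0} = 2
G(10) = mex{1,1,1,0} = 2
G(11) = mex{1,1,1,0,0} = 2
G(12) = mex{2,1,1,1,0} = 3

3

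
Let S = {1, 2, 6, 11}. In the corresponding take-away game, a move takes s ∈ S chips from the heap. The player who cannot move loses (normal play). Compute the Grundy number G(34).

0

n :  0  1  2  3  4  5  6  7  8  9 10 11 12 13 14 15 16 17 18 19 20 21 22 23 24 25 26 27 28 29 30 31 32 33 34
G :  0  1  2  0  1  2  3  0  1  2  0  1  2  3  4  0  1  2  3  0  1  2  0  1  2  3  4  0  1  2  3  0  1  2  0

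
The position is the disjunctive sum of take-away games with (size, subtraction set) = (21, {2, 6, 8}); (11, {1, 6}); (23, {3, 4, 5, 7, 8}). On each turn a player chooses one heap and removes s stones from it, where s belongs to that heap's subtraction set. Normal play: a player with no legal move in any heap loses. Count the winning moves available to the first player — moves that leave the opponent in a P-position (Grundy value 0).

6

Heap A, S = {2, 6, 8}:
G(0) = 0
G(1) = mex{} = 0
G(2) = mex{0} = 1
G(3) = mex{0} = 1
G(4) = mex{1} = 0
G(5) = mex{1} = 0
G(6) = mex{0,0} = 1
G(7) = mex{0,0} = 1
G(8) = mex{1,1,0} = 2
G(9) = mex{1,1,0} = 2
G(10) = mex{2,0,1} = 3
G(11) = mex{2,0,1} = 3
G(12) = mex{3,1,0} = 2
G(13) = mex{3,1,0} = 2
G(14) = mex{2,2,1} = 0
G(15) = mex{2,2,1} = 0
G(16) = mex{0,3,2} = 1
G(17) = mex{0,3,2} = 1
G(18) = mex{1,2,3} = 0
G(19) = mex{1,2,3} = 0
G(20) = mex{0,0,2} = 1
G(21) = mex{0,0,2} = 1
G_A(21) = 1.
Heap B, S = {1, 6}:
G(0) = 0
G(1) = mex{0} = 1
G(2) = mex{1} = 0
G(3) = mex{0} = 1
G(4) = mex{1} = 0
G(5) = mex{0} = 1
G(6) = mex{1,0} = 2
G(7) = mex{2,1} = 0
G(8) = mex{0,0} = 1
G(9) = mex{1,1} = 0
G(10) = mex{0,0} = 1
G(11) = mex{1,1} = 0
G_B(11) = 0.
Heap C, S = {3, 4, 5, 7, 8}:
G(0) = 0
G(1) = mex{} = 0
G(2) = mex{} = 0
G(3) = mex{0} = 1
G(4) = mex{0,0} = 1
G(5) = mex{0,0,0} = 1
G(6) = mex{1,0,0} = 2
G(7) = mex{1,1,0,0} = 2
G(8) = mex{1,1,1,0,0} = 2
G(9) = mex{2,1,1,0,0} = 3
G(10) = mex{2,2,1,1,0} = 3
G(11) = mex{2,2,2,1,1} = 0
G(12) = mex{3,2,2,1,1} = 0
G(13) = mex{3,3,2,2,1} = 0
G(14) = mex{0,3,3,2,2} = 1
G(15) = mex{0,0,3,2,2} = 1
G(16) = mex{0,0,0,3,2} = 1
G(17) = mex{1,0,0,3,3} = 2
G(18) = mex{1,1,0,0,3} = 2
G(19) = mex{1,1,1,0,0} = 2
G(20) = mex{2,1,1,0,0} = 3
G(21) = mex{2,2,1,1,0} = 3
G(22) = mex{2,2,2,1,1} = 0
G(23) = mex{3,2,2,1,1} = 0
G_C(23) = 0.
Combined Grundy value = 1 ⊕ 0 ⊕ 0 = 1.
A winning move leaves total XOR = 0, i.e. changes one component's Grundy value g to g ⊕ X where X is the current total.
Heap A: need g' = 1⊕1 = 0. Options: 21−2→G=0, 21−6→G=0, 21−8→G=2. Hits: 2.
Heap B: need g' = 0⊕1 = 1. Options: 11−1→G=1, 11−6→G=1. Hits: 2.
Heap C: need g' = 0⊕1 = 1. Options: 23−3→G=3, 23−4→G=2, 23−5→G=2, 23−7→G=1, 23−8→G=1. Hits: 2.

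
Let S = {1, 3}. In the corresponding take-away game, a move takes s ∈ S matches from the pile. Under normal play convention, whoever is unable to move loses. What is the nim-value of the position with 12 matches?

0

G(0) = 0
G(1) = mex{0} = 1
G(2) = mex{1} = 0
G(3) = mex{0,0} = 1
G(4) = mex{1,1} = 0
G(5) = mex{0,0} = 1
G(6) = mex{1,1} = 0
G(7) = mex{0,0} = 1
G(8) = mex{1,1} = 0
G(9) = mex{0,0} = 1
G(10) = mex{1,1} = 0
G(11) = mex{0,0} = 1
G(12) = mex{1,1} = 0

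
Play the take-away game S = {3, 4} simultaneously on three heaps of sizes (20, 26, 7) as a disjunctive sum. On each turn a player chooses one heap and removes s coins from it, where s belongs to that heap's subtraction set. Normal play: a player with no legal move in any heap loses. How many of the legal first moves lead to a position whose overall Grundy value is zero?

1

All heaps use S = {3, 4}:
G(0) = 0
G(1) = mex{} = 0
G(2) = mex{} = 0
G(3) = mex{0} = 1
G(4) = mex{0,0} = 1
G(5) = mex{0,0} = 1
G(6) = mex{1,0} = 2
G(7) = mex{1,1} = 0
G(8) = mex{1,1} = 0
G(9) = mex{2,1} = 0
G(10) = mex{0,2} = 1
G(11) = mex{0,0} = 1
G(12) = mex{0,0} = 1
G(13) = mex{1,0} = 2
G(14) = mex{1,1} = 0
G(15) = mex{1,1} = 0
G(16) = mex{2,1} = 0
G(17) = mex{0,2} = 1
G(18) = mex{0,0} = 1
G(19) = mex{0,0} = 1
G(20) = mex{1,0} = 2
G(21) = mex{1,1} = 0
G(22) = mex{1,1} = 0
G(23) = mex{2,1} = 0
G(24) = mex{0,2} = 1
G(25) = mex{0,0} = 1
G(26) = mex{0,0} = 1
Heap A: G(20) = 2.
Heap B: G(26) = 1.
Heap C: G(7) = 0.
Combined Grundy value = 2 ⊕ 1 ⊕ 0 = 3.
A winning move leaves total XOR = 0, i.e. changes one component's Grundy value g to g ⊕ X where X is the current total.
Heap A: need g' = 2⊕3 = 1. Options: 20−3→G=1, 20−4→G=0. Hits: 1.
Heap B: need g' = 1⊕3 = 2. Options: 26−3→G=0, 26−4→G=0. Hits: 0.
Heap C: need g' = 0⊕3 = 3. Options: 7−3→G=1, 7−4→G=1. Hits: 0.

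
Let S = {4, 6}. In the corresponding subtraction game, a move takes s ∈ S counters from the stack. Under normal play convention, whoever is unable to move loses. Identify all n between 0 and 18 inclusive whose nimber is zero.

n :  0  1  2  3  4  5  6  7  8  9 10 11 12 13 14 15 16 17 18
G :  0  0  0  0  1  1  1  1  2  2  0  0  0  0  1  1  1  1  2
P-positions are exactly the n with G(n) = 0.

0, 1, 2, 3, 10, 11, 12, 13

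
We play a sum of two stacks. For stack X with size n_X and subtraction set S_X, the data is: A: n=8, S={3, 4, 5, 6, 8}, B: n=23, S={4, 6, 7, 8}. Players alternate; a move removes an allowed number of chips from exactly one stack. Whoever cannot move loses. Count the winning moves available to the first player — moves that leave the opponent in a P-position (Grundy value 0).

Stack A, S = {3, 4, 5, 6, 8}:
n : 0 1 2 3 4 5 6 7 8
G : 0 0 0 1 1 1 2 2 2
G_A(8) = 2.
Stack B, S = {4, 6, 7, 8}:
n :  0  1  2  3  4  5  6  7  8  9 10 11 12 13 14 15 16 17 18 19 20 21 22 23
G :  0  0  0  0  1  1  1  1  2  2  2  2  0  0  0  0  1  1  1  1  2  2  2  2
G_B(23) = 2.
Combined Grundy value = 2 ⊕ 2 = 0.
A winning move leaves total XOR = 0, i.e. changes one component's Grundy value g to g ⊕ X where X is the current total.
Stack A: target g' = 2⊕0 = 2, but every legal move changes the Grundy value (mex property), so 0 moves.
Stack B: target g' = 2⊕0 = 2, but every legal move changes the Grundy value (mex property), so 0 moves.

0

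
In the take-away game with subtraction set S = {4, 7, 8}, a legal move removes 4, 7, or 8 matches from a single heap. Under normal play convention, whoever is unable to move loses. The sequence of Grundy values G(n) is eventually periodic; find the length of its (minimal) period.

G(0) = 0
G(1) = mex{} = 0
G(2) = mex{} = 0
G(3) = mex{} = 0
G(4) = mex{0} = 1
G(5) = mex{0} = 1
G(6) = mex{0} = 1
G(7) = mex{0,0} = 1
G(8) = mex{1,0,0} = 2
G(9) = mex{1,0,0} = 2
G(10) = mex{1,0,0} = 2
G(11) = mex{1,1,0} = 2
G(12) = mex{2,1,1} = 0
G(13) = mex{2,1,1} = 0
G(14) = mex{2,1,1} = 0
G(15) = mex{2,2,1} = 0
G(16) = mex{0,2,2} = 1
G(17) = mex{0,2,2} = 1
G(18) = mex{0,2,2} = 1
G(19) = mex{0,0,2} = 1
G(20) = mex{1,0,0} = 2
G(21) = mex{1,0,0} = 2
G(22) = mex{1,0,0} = 2
G(23) = mex{1,1,0} = 2
G(24) = mex{2,1,1} = 0
G(25) = mex{2,1,1} = 0
G(n+12) = G(n) holds for n = 0,…,7 (a full window of length max(S) = 8), so the sequence is purely periodic with period 12.

12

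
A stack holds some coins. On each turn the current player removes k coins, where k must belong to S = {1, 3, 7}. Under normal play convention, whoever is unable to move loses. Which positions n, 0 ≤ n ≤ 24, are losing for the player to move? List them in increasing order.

G(0) = 0
G(1) = mex{0} = 1
G(2) = mex{1} = 0
G(3) = mex{0,0} = 1
G(4) = mex{1,1} = 0
G(5) = mex{0,0} = 1
G(6) = mex{1,1} = 0
G(7) = mex{0,0,0} = 1
G(8) = mex{1,1,1} = 0
G(9) = mex{0,0,0} = 1
G(10) = mex{1,1,1} = 0
G(11) = mex{0,0,0} = 1
G(12) = mex{1,1,1} = 0
G(13) = mex{0,0,0} = 1
G(14) = mex{1,1,1} = 0
G(15) = mex{0,0,0} = 1
G(16) = mex{1,1,1} = 0
G(17) = mex{0,0,0} = 1
G(18) = mex{1,1,1} = 0
G(19) = mex{0,0,0} = 1
G(20) = mex{1,1,1} = 0
G(21) = mex{0,0,0} = 1
G(22) = mex{1,1,1} = 0
G(23) = mex{0,0,0} = 1
G(24) = mex{1,1,1} = 0
P-positions are exactly the n with G(n) = 0.

0, 2, 4, 6, 8, 10, 12, 14, 16, 18, 20, 22, 24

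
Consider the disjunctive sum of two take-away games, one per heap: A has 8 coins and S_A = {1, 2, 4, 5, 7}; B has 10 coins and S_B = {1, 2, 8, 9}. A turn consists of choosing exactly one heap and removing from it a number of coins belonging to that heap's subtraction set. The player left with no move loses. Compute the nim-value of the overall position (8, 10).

2

Heap A, S = {1, 2, 4, 5, 7}:
G(0) = 0
G(1) = mex{0} = 1
G(2) = mex{1,0} = 2
G(3) = mex{2,1} = 0
G(4) = mex{0,2,0} = 1
G(5) = mex{1,0,1,0} = 2
G(6) = mex{2,1,2,1} = 0
G(7) = mex{0,2,0,2,0} = 1
G(8) = mex{1,0,1,0,1} = 2
G_A(8) = 2.
Heap B, S = {1, 2, 8, 9}:
n :  0  1  2  3  4  5  6  7  8  9 10
G :  0  1  2  0  1  2  0  1  2  3  0
G_B(10) = 0.
Combined Grundy value = 2 ⊕ 0 = 2.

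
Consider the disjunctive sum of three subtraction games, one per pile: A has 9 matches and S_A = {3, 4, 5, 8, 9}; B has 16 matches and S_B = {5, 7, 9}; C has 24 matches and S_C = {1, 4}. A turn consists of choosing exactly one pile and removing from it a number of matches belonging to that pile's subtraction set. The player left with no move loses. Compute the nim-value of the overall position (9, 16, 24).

Pile A, S = {3, 4, 5, 8, 9}:
G(0) = 0
G(1) = mex{} = 0
G(2) = mex{} = 0
G(3) = mex{0} = 1
G(4) = mex{0,0} = 1
G(5) = mex{0,0,0} = 1
G(6) = mex{1,0,0} = 2
G(7) = mex{1,1,0} = 2
G(8) = mex{1,1,1,0} = 2
G(9) = mex{2,1,1,0,0} = 3
G_A(9) = 3.
Pile B, S = {5, 7, 9}:
G(0) = 0
G(1) = mex{} = 0
G(2) = mex{} = 0
G(3) = mex{} = 0
G(4) = mex{} = 0
G(5) = mex{0} = 1
G(6) = mex{0} = 1
G(7) = mex{0,0} = 1
G(8) = mex{0,0} = 1
G(9) = mex{0,0,0} = 1
G(10) = mex{1,0,0} = 2
G(11) = mex{1,0,0} = 2
G(12) = mex{1,1,0} = 2
G(13) = mex{1,1,0} = 2
G(14) = mex{1,1,1} = 0
G(15) = mex{2,1,1} = 0
G(16) = mex{2,1,1} = 0
G_B(16) = 0.
Pile C, S = {1, 4}:
n :  0  1  2  3  4  5  6  7  8  9 10 11 12 13 14 15 16 17 18 19 20 21 22 23 24
G :  0  1  0  1  2  0  1  0  1  2  0  1  0  1  2  0  1  0  1  2  0  1  0  1  2
G_C(24) = 2.
Combined Grundy value = 3 ⊕ 0 ⊕ 2 = 1.

1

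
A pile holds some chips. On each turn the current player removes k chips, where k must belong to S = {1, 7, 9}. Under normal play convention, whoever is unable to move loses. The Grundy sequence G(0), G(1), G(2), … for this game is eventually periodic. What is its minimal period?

n :  0  1  2  3  4  5  6  7  8  9 10 11 12 13 14
G :  0  1  0  1  0  1  0  1  0  1  0  1  0  1  0
G(n+2) = G(n) holds for n = 0,…,8 (a full window of length max(S) = 9), so the sequence is purely periodic with period 2.

2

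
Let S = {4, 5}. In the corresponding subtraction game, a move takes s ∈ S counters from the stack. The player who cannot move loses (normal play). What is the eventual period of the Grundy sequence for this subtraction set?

G(0) = 0
G(1) = mex{} = 0
G(2) = mex{} = 0
G(3) = mex{} = 0
G(4) = mex{0} = 1
G(5) = mex{0,0} = 1
G(6) = mex{0,0} = 1
G(7) = mex{0,0} = 1
G(8) = mex{1,0} = 2
G(9) = mex{1,1} = 0
G(10) = mex{1,1} = 0
G(11) = mex{1,1} = 0
G(12) = mex{2,1} = 0
G(13) = mex{0,2} = 1
G(14) = mex{0,0} = 1
G(15) = mex{0,0} = 1
G(16) = mex{0,0} = 1
G(17) = mex{1,0} = 2
G(18) = mex{1,1} = 0
G(19) = mex{1,1} = 0
G(n+9) = G(n) holds for n = 0,…,4 (a full window of length max(S) = 5), so the sequence is purely periodic with period 9.

9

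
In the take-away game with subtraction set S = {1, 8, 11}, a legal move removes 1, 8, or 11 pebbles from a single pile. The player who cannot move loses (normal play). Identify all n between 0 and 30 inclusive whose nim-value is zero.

0, 2, 4, 6, 9, 16, 18, 21, 23, 25, 28, 30

G(0) = 0
G(1) = mex{0} = 1
G(2) = mex{1} = 0
G(3) = mex{0} = 1
G(4) = mex{1} = 0
G(5) = mex{0} = 1
G(6) = mex{1} = 0
G(7) = mex{0} = 1
G(8) = mex{1,0} = 2
G(9) = mex{2,1} = 0
G(10) = mex{0,0} = 1
G(11) = mex{1,1,0} = 2
G(12) = mex{2,0,1} = 3
G(13) = mex{3,1,0} = 2
G(14) = mex{2,0,1} = 3
G(15) = mex{3,1,0} = 2
G(16) = mex{2,2,1} = 0
G(17) = mex{0,0,0} = 1
G(18) = mex{1,1,1} = 0
G(19) = mex{0,2,2} = 1
G(20) = mex{1,3,0} = 2
G(21) = mex{2,2,1} = 0
G(22) = mex{0,3,2} = 1
G(23) = mex{1,2,3} = 0
G(24) = mex{0,0,2} = 1
G(25) = mex{1,1,3} = 0
G(26) = mex{0,0,2} = 1
G(27) = mex{1,1,0} = 2
G(28) = mex{2,2,1} = 0
G(29) = mex{0,0,0} = 1
G(30) = mex{1,1,1} = 0
P-positions are exactly the n with G(n) = 0.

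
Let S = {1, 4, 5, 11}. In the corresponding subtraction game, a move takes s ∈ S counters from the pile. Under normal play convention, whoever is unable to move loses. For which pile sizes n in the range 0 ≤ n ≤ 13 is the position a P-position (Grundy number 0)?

0, 2, 8, 10

G(0) = 0
G(1) = mex{0} = 1
G(2) = mex{1} = 0
G(3) = mex{0} = 1
G(4) = mex{1,0} = 2
G(5) = mex{2,1,0} = 3
G(6) = mex{3,0,1} = 2
G(7) = mex{2,1,0} = 3
G(8) = mex{3,2,1} = 0
G(9) = mex{0,3,2} = 1
G(10) = mex{1,2,3} = 0
G(11) = mex{0,3,2,0} = 1
G(12) = mex{1,0,3,1} = 2
G(13) = mex{2,1,0,0} = 3
P-positions are exactly the n with G(n) = 0.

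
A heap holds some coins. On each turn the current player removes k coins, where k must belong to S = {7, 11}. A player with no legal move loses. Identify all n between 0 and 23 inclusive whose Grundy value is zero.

n :  0  1  2  3  4  5  6  7  8  9 10 11 12 13 14 15 16 17 18 19 20 21 22 23
G :  0  0  0  0  0  0  0  1  1  1  1  1  1  1  2  2  2  2  0  0  0  0  0  0
P-positions are exactly the n with G(n) = 0.

0, 1, 2, 3, 4, 5, 6, 18, 19, 20, 21, 22, 23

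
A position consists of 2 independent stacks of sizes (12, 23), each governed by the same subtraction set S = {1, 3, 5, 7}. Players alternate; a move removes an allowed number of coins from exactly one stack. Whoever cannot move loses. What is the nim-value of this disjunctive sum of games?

All stacks use S = {1, 3, 5, 7}:
n :  0  1  2  3  4  5  6  7  8  9 10 11 12 13 14 15 16 17 18 19 20 21 22 23
G :  0  1  0  1  0  1  0  1  0  1  0  1  0  1  0  1  0  1  0  1  0  1  0  1
Stack A: G(12) = 0.
Stack B: G(23) = 1.
Combined Grundy value = 0 ⊕ 1 = 1.

1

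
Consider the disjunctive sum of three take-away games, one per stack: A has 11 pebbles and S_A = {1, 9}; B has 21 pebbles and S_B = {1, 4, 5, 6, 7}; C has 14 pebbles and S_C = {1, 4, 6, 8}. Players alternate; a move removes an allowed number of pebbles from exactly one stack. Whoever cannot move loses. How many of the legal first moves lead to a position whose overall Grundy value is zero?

Stack A, S = {1, 9}:
n :  0  1  2  3  4  5  6  7  8  9 10 11
G :  0  1  0  1  0  1  0  1  0  1  0  1
G_A(11) = 1.
Stack B, S = {1, 4, 5, 6, 7}:
G(0) = 0
G(1) = mex{0} = 1
G(2) = mex{1} = 0
G(3) = mex{0} = 1
G(4) = mex{1,0} = 2
G(5) = mex{2,1,0} = 3
G(6) = mex{3,0,1,0} = 2
G(7) = mex{2,1,0,1,0} = 3
G(8) = mex{3,2,1,0,1} = 4
G(9) = mex{4,3,2,1,0} = 5
G(10) = mex{5,2,3,2,1} = 0
G(11) = mex{0,3,2,3,2} = 1
G(12) = mex{1,4,3,2,3} = 0
G(13) = mex{0,5,4,3,2} = 1
G(14) = mex{1,0,5,4,3} = 2
G(15) = mex{2,1,0,5,4} = 3
G(16) = mex{3,0,1,0,5} = 2
G(17) = mex{2,1,0,1,0} = 3
G(18) = mex{3,2,1,0,1} = 4
G(19) = mex{4,3,2,1,0} = 5
G(20) = mex{5,2,3,2,1} = 0
G(21) = mex{0,3,2,3,2} = 1
G_B(21) = 1.
Stack C, S = {1, 4, 6, 8}:
G(0) = 0
G(1) = mex{0} = 1
G(2) = mex{1} = 0
G(3) = mex{0} = 1
G(4) = mex{1,0} = 2
G(5) = mex{2,1} = 0
G(6) = mex{0,0,0} = 1
G(7) = mex{1,1,1} = 0
G(8) = mex{0,2,0,0} = 1
G(9) = mex{1,0,1,1} = 2
G(10) = mex{2,1,2,0} = 3
G(11) = mex{3,0,0,1} = 2
G(12) = mex{2,1,1,2} = 0
G(13) = mex{0,2,0,0} = 1
G(14) = mex{1,3,1,1} = 0
G_C(14) = 0.
Combined Grundy value = 1 ⊕ 1 ⊕ 0 = 0.
A winning move leaves total XOR = 0, i.e. changes one component's Grundy value g to g ⊕ X where X is the current total.
Stack A: target g' = 1⊕0 = 1, but every legal move changes the Grundy value (mex property), so 0 moves.
Stack B: target g' = 1⊕0 = 1, but every legal move changes the Grundy value (mex property), so 0 moves.
Stack C: target g' = 0⊕0 = 0, but every legal move changes the Grundy value (mex property), so 0 moves.

0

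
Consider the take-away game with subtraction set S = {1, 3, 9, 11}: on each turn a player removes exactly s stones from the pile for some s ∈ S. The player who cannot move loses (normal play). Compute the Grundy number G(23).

1

G(0) = 0
G(1) = mex{0} = 1
G(2) = mex{1} = 0
G(3) = mex{0,0} = 1
G(4) = mex{1,1} = 0
G(5) = mex{0,0} = 1
G(6) = mex{1,1} = 0
G(7) = mex{0,0} = 1
G(8) = mex{1,1} = 0
G(9) = mex{0,0,0} = 1
G(10) = mex{1,1,1} = 0
G(11) = mex{0,0,0,0} = 1
G(12) = mex{1,1,1,1} = 0
G(13) = mex{0,0,0,0} = 1
G(14) = mex{1,1,1,1} = 0
G(15) = mex{0,0,0,0} = 1
G(16) = mex{1,1,1,1} = 0
G(17) = mex{0,0,0,0} = 1
G(18) = mex{1,1,1,1} = 0
G(19) = mex{0,0,0,0} = 1
G(20) = mex{1,1,1,1} = 0
G(21) = mex{0,0,0,0} = 1
G(22) = mex{1,1,1,1} = 0
G(23) = mex{0,0,0,0} = 1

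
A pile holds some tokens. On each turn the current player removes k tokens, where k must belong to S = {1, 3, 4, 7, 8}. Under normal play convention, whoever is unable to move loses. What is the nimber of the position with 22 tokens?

0

n :  0  1  2  3  4  5  6  7  8  9 10 11 12 13 14 15 16 17 18 19 20 21 22
G :  0  1  0  1  2  3  2  3  4  5  4  0  1  0  1  2  3  2  3  4  5  4  0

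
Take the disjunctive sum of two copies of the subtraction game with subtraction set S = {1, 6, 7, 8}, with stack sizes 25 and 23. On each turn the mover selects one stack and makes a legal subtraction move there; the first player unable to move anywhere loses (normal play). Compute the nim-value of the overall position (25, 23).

6

All stacks use S = {1, 6, 7, 8}:
n :  0  1  2  3  4  5  6  7  8  9 10 11 12 13 14 15 16 17 18 19 20 21 22 23 24 25
G :  0  1  0  1  0  1  2  3  2  3  2  3  4  0  1  0  1  0  1  2  3  2  3  2  3  4
Stack A: G(25) = 4.
Stack B: G(23) = 2.
Combined Grundy value = 4 ⊕ 2 = 6.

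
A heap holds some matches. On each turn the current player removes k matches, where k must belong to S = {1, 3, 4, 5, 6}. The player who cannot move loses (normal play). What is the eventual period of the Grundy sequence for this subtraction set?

9

n :  0  1  2  3  4  5  6  7  8  9 10 11 12 13 14 15 16 17 18 19
G :  0  1  0  1  2  3  2  3  4  0  1  0  1  2  3  2  3  4  0  1
G(n+9) = G(n) holds for n = 0,…,5 (a full window of length max(S) = 6), so the sequence is purely periodic with period 9.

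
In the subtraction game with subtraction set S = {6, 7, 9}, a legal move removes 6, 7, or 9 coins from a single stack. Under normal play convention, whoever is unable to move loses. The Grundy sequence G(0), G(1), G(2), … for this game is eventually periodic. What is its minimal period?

15

n :  0  1  2  3  4  5  6  7  8  9 10 11 12 13 14 15 16 17 18 19 20 21 22 23 24 25 26 27 28 29 30 31
G :  0  0  0  0  0  0  1  1  1  1  1  1  2  2  2  0  0  0  0  0  0  1  1  1  1  1  1  2  2  2  0  0
G(n+15) = G(n) holds for n = 0,…,8 (a full window of length max(S) = 9), so the sequence is purely periodic with period 15.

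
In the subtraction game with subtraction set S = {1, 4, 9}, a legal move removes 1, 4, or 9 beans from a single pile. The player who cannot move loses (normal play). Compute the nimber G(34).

2

n :  0  1  2  3  4  5  6  7  8  9 10 11 12 13 14 15 16 17 18 19 20 21 22 23 24 25 26 27 28 29 30 31 32 33 34
G :  0  1  0  1  2  0  1  0  1  2  0  1  0  1  2  0  1  0  1  2  0  1  0  1  2  0  1  0  1  2  0  1  0  1  2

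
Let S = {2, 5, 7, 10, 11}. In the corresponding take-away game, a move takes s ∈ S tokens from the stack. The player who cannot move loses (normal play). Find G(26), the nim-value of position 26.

4

n :  0  1  2  3  4  5  6  7  8  9 10 11 12 13 14 15 16 17 18 19 20 21 22 23 24 25 26
G :  0  0  1  1  0  2  1  3  2  2  3  3  4  0  5  1  0  0  1  1  4  2  2  3  3  0  4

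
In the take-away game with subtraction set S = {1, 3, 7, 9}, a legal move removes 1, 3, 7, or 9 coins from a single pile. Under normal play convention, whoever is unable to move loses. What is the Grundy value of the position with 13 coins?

1

n :  0  1  2  3  4  5  6  7  8  9 10 11 12 13
G :  0  1  0  1  0  1  0  1  0  1  0  1  0  1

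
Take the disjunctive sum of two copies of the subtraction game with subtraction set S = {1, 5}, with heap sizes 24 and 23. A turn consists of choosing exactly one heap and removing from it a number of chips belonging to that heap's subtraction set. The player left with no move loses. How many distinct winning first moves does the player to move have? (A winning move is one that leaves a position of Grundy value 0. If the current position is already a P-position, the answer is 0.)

All heaps use S = {1, 5}:
n :  0  1  2  3  4  5  6  7  8  9 10 11 12 13 14 15 16 17 18 19 20 21 22 23 24
G :  0  1  0  1  0  1  0  1  0  1  0  1  0  1  0  1  0  1  0  1  0  1  0  1  0
Heap A: G(24) = 0.
Heap B: G(23) = 1.
Combined Grundy value = 0 ⊕ 1 = 1.
A winning move leaves total XOR = 0, i.e. changes one component's Grundy value g to g ⊕ X where X is the current total.
Heap A: need g' = 0⊕1 = 1. Options: 24−1→G=1, 24−5→G=1. Hits: 2.
Heap B: need g' = 1⊕1 = 0. Options: 23−1→G=0, 23−5→G=0. Hits: 2.

4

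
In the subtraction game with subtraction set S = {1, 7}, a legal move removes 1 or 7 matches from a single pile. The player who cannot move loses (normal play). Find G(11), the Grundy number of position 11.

1

n :  0  1  2  3  4  5  6  7  8  9 10 11
G :  0  1  0  1  0  1  0  1  0  1  0  1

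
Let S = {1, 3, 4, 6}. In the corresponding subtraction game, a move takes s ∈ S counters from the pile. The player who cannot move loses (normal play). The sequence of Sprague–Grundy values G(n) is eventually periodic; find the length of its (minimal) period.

G(0) = 0
G(1) = mex{0} = 1
G(2) = mex{1} = 0
G(3) = mex{0,0} = 1
G(4) = mex{1,1,0} = 2
G(5) = mex{2,0,1} = 3
G(6) = mex{3,1,0,0} = 2
G(7) = mex{2,2,1,1} = 0
G(8) = mex{0,3,2,0} = 1
G(9) = mex{1,2,3,1} = 0
G(10) = mex{0,0,2,2} = 1
G(11) = mex{1,1,0,3} = 2
G(12) = mex{2,0,1,2} = 3
G(13) = mex{3,1,0,0} = 2
G(14) = mex{2,2,1,1} = 0
G(15) = mex{0,3,2,0} = 1
G(n+7) = G(n) holds for n = 0,…,5 (a full window of length max(S) = 6), so the sequence is purely periodic with period 7.

7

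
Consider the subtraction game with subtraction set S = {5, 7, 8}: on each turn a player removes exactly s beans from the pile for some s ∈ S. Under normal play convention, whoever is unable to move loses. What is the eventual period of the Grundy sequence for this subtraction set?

n :  0  1  2  3  4  5  6  7  8  9 10 11 12 13 14 15 16 17 18 19 20 21 22 23 24 25 26 27
G :  0  0  0  0  0  1  1  1  1  1  2  2  2  0  0  0  0  0  1  1  1  1  1  2  2  2  0  0
G(n+13) = G(n) holds for n = 0,…,7 (a full window of length max(S) = 8), so the sequence is purely periodic with period 13.

13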